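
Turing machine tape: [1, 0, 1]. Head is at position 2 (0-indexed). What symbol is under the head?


Tape: [1, 0, 1]
Positions: 0 1 2
Values:    1 0 1
Head at position 2
tape[2] = 1

1


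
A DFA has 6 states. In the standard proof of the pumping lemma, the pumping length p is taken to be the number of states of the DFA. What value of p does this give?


Pumping lemma for regular languages (standard proof):
Take p = |Q|, the number of DFA states.
Any string of length >= |Q| passes through |Q|+1 states while reading its first |Q| symbols,
so by pigeonhole some state repeats, giving the loop that can be pumped.
Here |Q| = 6
Therefore the proof uses p = 6

6


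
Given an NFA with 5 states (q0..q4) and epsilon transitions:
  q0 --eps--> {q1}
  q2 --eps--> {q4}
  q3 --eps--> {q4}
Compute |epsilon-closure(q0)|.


Starting from q0
Initialize closure = {q0}
Follow epsilon from q0 -> add q1
Final closure: {q0, q1}
Size = 2

2


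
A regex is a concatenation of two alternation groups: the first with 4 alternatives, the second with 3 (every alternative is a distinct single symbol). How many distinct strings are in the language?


First group: 4 alternatives
Second group: 3 alternatives
Concatenation: each choice from group 1 pairs with each from group 2
Total = 4 x 3 = 12

12


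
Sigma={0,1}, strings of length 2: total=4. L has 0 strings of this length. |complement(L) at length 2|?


Alphabet: {0,1}
String length: 2
Total strings of length 2 = 2^2 = 4
Strings in L = 0
Complement = total - |L|
= 4 - 0
= 4

4


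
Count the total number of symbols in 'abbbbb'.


String: 'abbbbb'
Counting characters:
  'a' appears 1 time(s)
  'b' appears 5 time(s)
Total length = 1 + 5 = 6

6


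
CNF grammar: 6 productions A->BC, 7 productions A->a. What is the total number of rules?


CNF allows two rule forms:
  A -> BC (binary): 6 rules
  A -> a (terminal): 7 rules
Total = 6 + 7 = 13

13


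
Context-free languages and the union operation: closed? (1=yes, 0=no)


CFL closure properties:
  Closed under: union, concatenation, Kleene star
  NOT closed under: intersection, complement
Operation 'union' is in closed list -> Yes (closed)

1


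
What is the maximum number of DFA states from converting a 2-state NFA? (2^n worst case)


NFA has 2 states
Subset construction: each DFA state = subset of NFA states
Maximum subsets = 2^2
2^2 = 4

4


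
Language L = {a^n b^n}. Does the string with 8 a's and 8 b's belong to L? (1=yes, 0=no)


Language requires equal numbers of a's and b's
PDA pushes for each 'a', pops for each 'b'
Number of a's = 8
Number of b's = 8
8 == 8 -> Accept

1


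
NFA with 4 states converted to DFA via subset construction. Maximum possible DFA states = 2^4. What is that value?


NFA has 4 states
Subset construction: each DFA state = subset of NFA states
Maximum subsets = 2^4
2^4 = 16

16


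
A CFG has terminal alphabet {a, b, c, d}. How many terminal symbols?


Terminal symbols: a, b, c, d
Counting each: a (#1), b (#2), c (#3), d (#4)
Total = 4

4


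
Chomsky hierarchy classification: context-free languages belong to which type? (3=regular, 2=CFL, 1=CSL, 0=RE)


Chomsky hierarchy levels:
  Type 3: Regular (DFA/NFA/regex)
  Type 2: Context-free (PDA)
  Type 1: Context-sensitive
  Type 0: Recursively enumerable (TM)
'context-free' corresponds to Type 2

2


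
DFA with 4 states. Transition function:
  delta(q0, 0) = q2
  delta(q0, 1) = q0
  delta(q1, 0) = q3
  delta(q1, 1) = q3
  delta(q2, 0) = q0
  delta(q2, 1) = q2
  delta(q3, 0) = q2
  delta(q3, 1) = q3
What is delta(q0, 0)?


Looking up transition function:
delta(q0, 0) in the table
Row: q0, Column: 0
Result: q2

q2


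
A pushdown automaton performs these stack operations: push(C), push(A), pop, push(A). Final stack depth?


Tracing stack operations:
  push(C) -> stack = [C], depth=1
  push(A) -> stack = [C,A], depth=2
  pop -> removed A, stack = [C], depth=1
  push(A) -> stack = [C,A], depth=2
Final depth = 2

2


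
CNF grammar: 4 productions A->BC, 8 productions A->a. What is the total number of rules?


CNF allows two rule forms:
  A -> BC (binary): 4 rules
  A -> a (terminal): 8 rules
Total = 4 + 8 = 12

12


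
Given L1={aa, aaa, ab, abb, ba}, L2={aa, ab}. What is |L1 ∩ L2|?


L1 = {aa, aaa, ab, abb, ba}
L2 = {aa, ab}
Checking each string in L1 against L2:
  'aa': in L2? Yes
  'aaa': in L2? No
  'ab': in L2? Yes
  'abb': in L2? No
  'ba': in L2? No
Intersection = {aa, ab}
|L1 ∩ L2| = 2

2


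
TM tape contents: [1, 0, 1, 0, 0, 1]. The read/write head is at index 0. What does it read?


Tape: [1, 0, 1, 0, 0, 1]
Positions: 0 1 2 3 4 5
Values:    1 0 1 0 0 1
Head at position 0
tape[0] = 1

1


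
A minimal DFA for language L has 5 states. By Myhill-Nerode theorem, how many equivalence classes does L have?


Myhill-Nerode theorem:
Number of equivalence classes = number of states in minimal DFA
Minimal DFA states = 5
Therefore equivalence classes = 5

5


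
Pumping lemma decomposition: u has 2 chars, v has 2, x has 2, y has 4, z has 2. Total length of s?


|s| = |u| + |v| + |x| + |y| + |z|
= 2 + 2 + 2 + 4 + 2
= 4 + 2 + 6
= 6 + 6
= 12

12


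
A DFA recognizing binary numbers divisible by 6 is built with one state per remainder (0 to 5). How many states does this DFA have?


Divisibility by 6 is tracked via the remainder mod 6: 0, 1, ..., 5
The construction assigns one state to each remainder
Number of remainders = 6

6


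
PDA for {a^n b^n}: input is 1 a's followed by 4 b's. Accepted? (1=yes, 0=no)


Language requires equal numbers of a's and b's
PDA pushes for each 'a', pops for each 'b'
Number of a's = 1
Number of b's = 4
1 != 4 -> Reject

0


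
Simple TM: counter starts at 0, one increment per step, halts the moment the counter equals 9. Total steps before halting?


Counter starts at 0. Counting sequence:
  Step 1: counter = 1
  Step 2: counter = 2
  Step 3: counter = 3
  Step 4: counter = 4
  Step 5: counter = 5
  Step 6: counter = 6
  ...
  Step 9: counter = 9
Counter reached 9 -> halt
Total steps = 9

9


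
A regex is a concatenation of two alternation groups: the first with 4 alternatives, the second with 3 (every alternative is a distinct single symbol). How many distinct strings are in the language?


First group: 4 alternatives
Second group: 3 alternatives
Concatenation: each choice from group 1 pairs with each from group 2
Total = 4 x 3 = 12

12


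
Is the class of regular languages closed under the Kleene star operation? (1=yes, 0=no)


Regular languages are closed under:
- Union (DFA product construction)
- Intersection (DFA product construction)
- Complement (swap accept/reject states)
- Concatenation (NFA construction)
- Kleene star (NFA construction)
Kleene star is in this list
Therefore: closed

1


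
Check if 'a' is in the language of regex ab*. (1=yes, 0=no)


Pattern: ab*
String: 'a'
Pattern requires: exactly one 'a' followed by zero or more 'b's
First char is 'a' -> OK
Rest '': all b's? Yes
Result: 1

1


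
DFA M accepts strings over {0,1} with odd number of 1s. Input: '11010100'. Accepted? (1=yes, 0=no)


DFA has 2 states: q_even (start, accept=no) and q_odd
Processing string '11010100' character by character:
  Position 0: read '1', 1-count=1 -> q_odd
  Position 1: read '1', 1-count=2 -> q_even
  Position 2: read '0', 1-count=2 -> q_even (no change)
  Position 3: read '1', 1-count=3 -> q_odd
  Position 4: read '0', 1-count=3 -> q_odd (no change)
  Position 5: read '1', 1-count=4 -> q_even
  Position 6: read '0', 1-count=4 -> q_even (no change)
  Position 7: read '0', 1-count=4 -> q_even (no change)
Final state: q_even, total 1s = 4 (even); the DFA requires an odd count -> reject

0


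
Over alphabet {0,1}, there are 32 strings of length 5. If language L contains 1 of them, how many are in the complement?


Alphabet: {0,1}
String length: 5
Total strings of length 5 = 2^5 = 32
Strings in L = 1
Complement = total - |L|
= 32 - 1
= 31

31


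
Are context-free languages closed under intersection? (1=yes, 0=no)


CFL closure properties:
  Closed under: union, concatenation, Kleene star
  NOT closed under: intersection, complement
Operation 'intersection' is in not-closed list -> No (not closed)

0


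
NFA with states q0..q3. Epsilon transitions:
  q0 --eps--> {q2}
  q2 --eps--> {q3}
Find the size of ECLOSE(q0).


Starting from q0
Initialize closure = {q0}
Follow epsilon from q0 -> add q2
Follow epsilon from q2 -> add q3
Final closure: {q0, q2, q3}
Size = 3

3


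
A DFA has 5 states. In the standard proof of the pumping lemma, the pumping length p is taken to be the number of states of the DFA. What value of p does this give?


Pumping lemma for regular languages (standard proof):
Take p = |Q|, the number of DFA states.
Any string of length >= |Q| passes through |Q|+1 states while reading its first |Q| symbols,
so by pigeonhole some state repeats, giving the loop that can be pumped.
Here |Q| = 5
Therefore the proof uses p = 5

5


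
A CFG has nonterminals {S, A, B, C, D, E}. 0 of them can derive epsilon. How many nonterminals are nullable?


Nonterminals: {S, A, B, C, D, E}
A nonterminal is nullable if it can derive epsilon
Counting nullable nonterminals: 0
Total nullable = 0

0


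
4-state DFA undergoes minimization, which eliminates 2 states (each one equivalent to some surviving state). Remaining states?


Original DFA: 4 states
Redundant states removed: 2
Minimized states = original - removed
= 4 - 2
= 2

2


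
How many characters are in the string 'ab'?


String: 'ab'
Counting characters:
  'a' appears 1 time(s)
  'b' appears 1 time(s)
Total length = 1 + 1 = 2

2


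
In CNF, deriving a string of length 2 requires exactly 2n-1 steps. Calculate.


Chomsky Normal Form derivation:
String length n = 2
Each step either:
  - Splits a nonterminal into two (n-1 such steps)
  - Converts a nonterminal to terminal (n such steps)
Total = (n-1) + n = 2n - 1
= 2(2) - 1
= 4 - 1
= 3

3


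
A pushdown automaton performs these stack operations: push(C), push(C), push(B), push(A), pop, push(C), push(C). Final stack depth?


Tracing stack operations:
  push(C) -> stack = [C], depth=1
  push(C) -> stack = [C,C], depth=2
  push(B) -> stack = [C,C,B], depth=3
  push(A) -> stack = [C,C,B,A], depth=4
  pop -> removed A, stack = [C,C,B], depth=3
  push(C) -> stack = [C,C,B,C], depth=4
  push(C) -> stack = [C,C,B,C,C], depth=5
Final depth = 5

5


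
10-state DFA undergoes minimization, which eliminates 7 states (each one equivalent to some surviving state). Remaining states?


Original DFA: 10 states
Redundant states removed: 7
Minimized states = original - removed
= 10 - 7
= 3

3


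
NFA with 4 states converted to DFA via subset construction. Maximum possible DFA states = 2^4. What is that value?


NFA has 4 states
Subset construction: each DFA state = subset of NFA states
Maximum subsets = 2^4
2^4 = 16

16


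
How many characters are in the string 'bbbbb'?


String: 'bbbbb'
Counting characters:
  'b' appears 5 time(s)
Total length = 0 + 5 = 5

5


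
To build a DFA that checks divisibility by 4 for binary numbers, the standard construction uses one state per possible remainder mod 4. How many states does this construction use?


Divisibility by 4 is tracked via the remainder mod 4: 0, 1, ..., 3
The construction assigns one state to each remainder
Number of remainders = 4

4


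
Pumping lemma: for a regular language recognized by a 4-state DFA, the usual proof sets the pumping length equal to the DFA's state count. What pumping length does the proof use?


Pumping lemma for regular languages (standard proof):
Take p = |Q|, the number of DFA states.
Any string of length >= |Q| passes through |Q|+1 states while reading its first |Q| symbols,
so by pigeonhole some state repeats, giving the loop that can be pumped.
Here |Q| = 4
Therefore the proof uses p = 4

4


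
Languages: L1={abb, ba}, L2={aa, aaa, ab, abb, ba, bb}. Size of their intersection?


L1 = {abb, ba}
L2 = {aa, aaa, ab, abb, ba, bb}
Checking each string in L1 against L2:
  'abb': in L2? Yes
  'ba': in L2? Yes
Intersection = {abb, ba}
|L1 ∩ L2| = 2

2


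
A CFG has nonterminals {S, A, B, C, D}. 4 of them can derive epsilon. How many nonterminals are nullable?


Nonterminals: {S, A, B, C, D}
A nonterminal is nullable if it can derive epsilon
Counting nullable nonterminals: 4
Total nullable = 4

4


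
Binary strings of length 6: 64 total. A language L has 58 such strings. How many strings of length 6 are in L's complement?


Alphabet: {0,1}
String length: 6
Total strings of length 6 = 2^6 = 64
Strings in L = 58
Complement = total - |L|
= 64 - 58
= 6

6


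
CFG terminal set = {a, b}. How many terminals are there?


Terminal symbols: a, b
Counting each: a (#1), b (#2)
Total = 2

2


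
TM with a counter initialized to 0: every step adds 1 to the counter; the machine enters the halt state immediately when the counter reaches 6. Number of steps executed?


Counter starts at 0. Counting sequence:
  Step 1: counter = 1
  Step 2: counter = 2
  Step 3: counter = 3
  Step 4: counter = 4
  Step 5: counter = 5
  Step 6: counter = 6
Counter reached 6 -> halt
Total steps = 6

6


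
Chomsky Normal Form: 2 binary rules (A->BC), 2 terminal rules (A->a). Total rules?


CNF allows two rule forms:
  A -> BC (binary): 2 rules
  A -> a (terminal): 2 rules
Total = 2 + 2 = 4

4


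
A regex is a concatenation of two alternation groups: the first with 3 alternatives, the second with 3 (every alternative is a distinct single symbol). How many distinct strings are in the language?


First group: 3 alternatives
Second group: 3 alternatives
Concatenation: each choice from group 1 pairs with each from group 2
Total = 3 x 3 = 9

9


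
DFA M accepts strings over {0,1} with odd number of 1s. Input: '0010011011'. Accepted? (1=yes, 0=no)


DFA has 2 states: q_even (start, accept=no) and q_odd
Processing string '0010011011' character by character:
  Position 0: read '0', 1-count=0 -> q_even (no change)
  Position 1: read '0', 1-count=0 -> q_even (no change)
  Position 2: read '1', 1-count=1 -> q_odd
  Position 3: read '0', 1-count=1 -> q_odd (no change)
  Position 4: read '0', 1-count=1 -> q_odd (no change)
  Position 5: read '1', 1-count=2 -> q_even
  Position 6: read '1', 1-count=3 -> q_odd
  Position 7: read '0', 1-count=3 -> q_odd (no change)
  Position 8: read '1', 1-count=4 -> q_even
  Position 9: read '1', 1-count=5 -> q_odd
Final state: q_odd, total 1s = 5 (odd); the DFA requires an odd count -> accept

1


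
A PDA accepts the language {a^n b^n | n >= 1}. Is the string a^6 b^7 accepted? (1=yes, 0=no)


Language requires equal numbers of a's and b's
PDA pushes for each 'a', pops for each 'b'
Number of a's = 6
Number of b's = 7
6 != 7 -> Reject

0


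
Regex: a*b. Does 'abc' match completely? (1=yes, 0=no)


Pattern: a*b
String: 'abc'
Pattern requires: zero or more 'a's followed by exactly one 'b'
Found 1 leading 'a's
Remaining: 'bc'
Remaining is not 'b' -> no match
Result: 0

0


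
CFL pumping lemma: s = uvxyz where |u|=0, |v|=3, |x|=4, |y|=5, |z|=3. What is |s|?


|s| = |u| + |v| + |x| + |y| + |z|
= 0 + 3 + 4 + 5 + 3
= 3 + 4 + 8
= 7 + 8
= 15

15


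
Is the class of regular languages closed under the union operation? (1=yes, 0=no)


Regular languages are closed under:
- Union (DFA product construction)
- Intersection (DFA product construction)
- Complement (swap accept/reject states)
- Concatenation (NFA construction)
- Kleene star (NFA construction)
union is in this list
Therefore: closed

1


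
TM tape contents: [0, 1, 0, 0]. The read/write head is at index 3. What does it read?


Tape: [0, 1, 0, 0]
Positions: 0 1 2 3
Values:    0 1 0 0
Head at position 3
tape[3] = 0

0


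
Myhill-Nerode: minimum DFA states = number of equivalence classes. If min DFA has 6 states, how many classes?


Myhill-Nerode theorem:
Number of equivalence classes = number of states in minimal DFA
Minimal DFA states = 6
Therefore equivalence classes = 6

6


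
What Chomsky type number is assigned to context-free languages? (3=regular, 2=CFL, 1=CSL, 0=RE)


Chomsky hierarchy levels:
  Type 3: Regular (DFA/NFA/regex)
  Type 2: Context-free (PDA)
  Type 1: Context-sensitive
  Type 0: Recursively enumerable (TM)
'context-free' corresponds to Type 2

2


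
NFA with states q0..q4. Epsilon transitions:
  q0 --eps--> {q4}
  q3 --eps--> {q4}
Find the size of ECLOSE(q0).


Starting from q0
Initialize closure = {q0}
Follow epsilon from q0 -> add q4
Final closure: {q0, q4}
Size = 2

2


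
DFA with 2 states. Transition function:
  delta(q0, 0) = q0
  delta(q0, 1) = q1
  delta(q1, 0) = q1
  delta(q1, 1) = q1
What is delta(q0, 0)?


Looking up transition function:
delta(q0, 0) in the table
Row: q0, Column: 0
Result: q0

q0


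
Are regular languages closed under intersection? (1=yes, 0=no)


Regular languages are closed under all standard operations:
- Union: Yes (product construction)
- Intersection: Yes (product construction)
- Complement: Yes (swap accept/reject)
- Concatenation: Yes (NFA construction)
Operation: intersection -> Closed

1


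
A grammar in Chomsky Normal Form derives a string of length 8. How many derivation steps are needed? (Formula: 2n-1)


Chomsky Normal Form derivation:
String length n = 8
Each step either:
  - Splits a nonterminal into two (n-1 such steps)
  - Converts a nonterminal to terminal (n such steps)
Total = (n-1) + n = 2n - 1
= 2(8) - 1
= 16 - 1
= 15

15


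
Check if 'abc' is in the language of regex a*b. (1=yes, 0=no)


Pattern: a*b
String: 'abc'
Pattern requires: zero or more 'a's followed by exactly one 'b'
Found 1 leading 'a's
Remaining: 'bc'
Remaining is not 'b' -> no match
Result: 0

0


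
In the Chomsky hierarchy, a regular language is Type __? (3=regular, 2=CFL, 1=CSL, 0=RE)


Chomsky hierarchy levels:
  Type 3: Regular (DFA/NFA/regex)
  Type 2: Context-free (PDA)
  Type 1: Context-sensitive
  Type 0: Recursively enumerable (TM)
'regular' corresponds to Type 3

3


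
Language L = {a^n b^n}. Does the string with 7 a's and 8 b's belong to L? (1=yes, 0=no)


Language requires equal numbers of a's and b's
PDA pushes for each 'a', pops for each 'b'
Number of a's = 7
Number of b's = 8
7 != 8 -> Reject

0


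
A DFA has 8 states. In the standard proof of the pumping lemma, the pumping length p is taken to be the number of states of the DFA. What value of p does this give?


Pumping lemma for regular languages (standard proof):
Take p = |Q|, the number of DFA states.
Any string of length >= |Q| passes through |Q|+1 states while reading its first |Q| symbols,
so by pigeonhole some state repeats, giving the loop that can be pumped.
Here |Q| = 8
Therefore the proof uses p = 8

8


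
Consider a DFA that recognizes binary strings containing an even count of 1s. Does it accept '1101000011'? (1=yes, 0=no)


DFA has 2 states: q_even (start, accept=yes) and q_odd
Processing string '1101000011' character by character:
  Position 0: read '1', 1-count=1 -> q_odd
  Position 1: read '1', 1-count=2 -> q_even
  Position 2: read '0', 1-count=2 -> q_even (no change)
  Position 3: read '1', 1-count=3 -> q_odd
  Position 4: read '0', 1-count=3 -> q_odd (no change)
  Position 5: read '0', 1-count=3 -> q_odd (no change)
  Position 6: read '0', 1-count=3 -> q_odd (no change)
  Position 7: read '0', 1-count=3 -> q_odd (no change)
  Position 8: read '1', 1-count=4 -> q_even
  Position 9: read '1', 1-count=5 -> q_odd
Final state: q_odd, total 1s = 5 (odd); the DFA requires an even count -> reject

0


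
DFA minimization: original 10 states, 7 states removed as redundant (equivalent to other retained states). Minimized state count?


Original DFA: 10 states
Redundant states removed: 7
Minimized states = original - removed
= 10 - 7
= 3

3


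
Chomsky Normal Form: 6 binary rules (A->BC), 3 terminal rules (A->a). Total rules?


CNF allows two rule forms:
  A -> BC (binary): 6 rules
  A -> a (terminal): 3 rules
Total = 6 + 3 = 9

9


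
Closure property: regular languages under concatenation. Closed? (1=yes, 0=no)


Regular languages are closed under:
- Union (DFA product construction)
- Intersection (DFA product construction)
- Complement (swap accept/reject states)
- Concatenation (NFA construction)
- Kleene star (NFA construction)
concatenation is in this list
Therefore: closed

1


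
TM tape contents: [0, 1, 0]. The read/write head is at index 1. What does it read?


Tape: [0, 1, 0]
Positions: 0 1 2
Values:    0 1 0
Head at position 1
tape[1] = 1

1


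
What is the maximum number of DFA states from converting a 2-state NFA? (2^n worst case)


NFA has 2 states
Subset construction: each DFA state = subset of NFA states
Maximum subsets = 2^2
2^2 = 4

4


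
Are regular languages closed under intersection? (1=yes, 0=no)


Regular languages are closed under all standard operations:
- Union: Yes (product construction)
- Intersection: Yes (product construction)
- Complement: Yes (swap accept/reject)
- Concatenation: Yes (NFA construction)
Operation: intersection -> Closed

1


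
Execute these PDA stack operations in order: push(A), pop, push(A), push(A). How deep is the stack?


Tracing stack operations:
  push(A) -> stack = [A], depth=1
  pop -> removed A, stack = [], depth=0
  push(A) -> stack = [A], depth=1
  push(A) -> stack = [A,A], depth=2
Final depth = 2

2


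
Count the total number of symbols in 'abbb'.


String: 'abbb'
Counting characters:
  'a' appears 1 time(s)
  'b' appears 3 time(s)
Total length = 1 + 3 = 4

4


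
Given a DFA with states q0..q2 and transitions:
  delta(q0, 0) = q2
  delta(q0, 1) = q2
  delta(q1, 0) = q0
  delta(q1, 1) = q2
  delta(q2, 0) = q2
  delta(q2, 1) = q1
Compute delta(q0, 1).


Looking up transition function:
delta(q0, 1) in the table
Row: q0, Column: 1
Result: q2

q2


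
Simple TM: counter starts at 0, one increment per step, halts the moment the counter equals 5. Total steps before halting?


Counter starts at 0. Counting sequence:
  Step 1: counter = 1
  Step 2: counter = 2
  Step 3: counter = 3
  Step 4: counter = 4
  Step 5: counter = 5
Counter reached 5 -> halt
Total steps = 5

5


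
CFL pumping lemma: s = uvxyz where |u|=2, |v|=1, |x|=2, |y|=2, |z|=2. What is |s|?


|s| = |u| + |v| + |x| + |y| + |z|
= 2 + 1 + 2 + 2 + 2
= 3 + 2 + 4
= 5 + 4
= 9

9


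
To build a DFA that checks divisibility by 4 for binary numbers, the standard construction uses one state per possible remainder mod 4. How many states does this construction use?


Divisibility by 4 is tracked via the remainder mod 4: 0, 1, ..., 3
The construction assigns one state to each remainder
Number of remainders = 4

4


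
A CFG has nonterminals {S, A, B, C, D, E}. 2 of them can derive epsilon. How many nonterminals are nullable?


Nonterminals: {S, A, B, C, D, E}
A nonterminal is nullable if it can derive epsilon
Counting nullable nonterminals: 2
Total nullable = 2

2


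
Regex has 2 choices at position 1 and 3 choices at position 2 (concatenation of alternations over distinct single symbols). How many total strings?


First group: 2 alternatives
Second group: 3 alternatives
Concatenation: each choice from group 1 pairs with each from group 2
Total = 2 x 3 = 6

6


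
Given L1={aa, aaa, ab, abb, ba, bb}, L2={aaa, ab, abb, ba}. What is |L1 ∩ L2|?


L1 = {aa, aaa, ab, abb, ba, bb}
L2 = {aaa, ab, abb, ba}
Checking each string in L1 against L2:
  'aa': in L2? No
  'aaa': in L2? Yes
  'ab': in L2? Yes
  'abb': in L2? Yes
  'ba': in L2? Yes
  'bb': in L2? No
Intersection = {aaa, ab, abb, ba}
|L1 ∩ L2| = 4

4


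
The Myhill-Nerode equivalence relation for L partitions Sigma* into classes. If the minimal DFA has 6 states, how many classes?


Myhill-Nerode theorem:
Number of equivalence classes = number of states in minimal DFA
Minimal DFA states = 6
Therefore equivalence classes = 6

6


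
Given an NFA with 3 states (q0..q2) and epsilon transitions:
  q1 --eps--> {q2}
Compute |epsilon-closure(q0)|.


Starting from q0
Initialize closure = {q0}
q0 has no outgoing epsilon transitions -> nothing to add
Final closure: {q0}
Size = 1

1


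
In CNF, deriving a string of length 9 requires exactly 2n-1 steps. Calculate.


Chomsky Normal Form derivation:
String length n = 9
Each step either:
  - Splits a nonterminal into two (n-1 such steps)
  - Converts a nonterminal to terminal (n such steps)
Total = (n-1) + n = 2n - 1
= 2(9) - 1
= 18 - 1
= 17

17


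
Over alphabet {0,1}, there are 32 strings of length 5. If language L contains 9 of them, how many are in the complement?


Alphabet: {0,1}
String length: 5
Total strings of length 5 = 2^5 = 32
Strings in L = 9
Complement = total - |L|
= 32 - 9
= 23

23


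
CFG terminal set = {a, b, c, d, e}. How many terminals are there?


Terminal symbols: a, b, c, d, e
Counting each: a (#1), b (#2), c (#3), d (#4), e (#5)
Total = 5

5


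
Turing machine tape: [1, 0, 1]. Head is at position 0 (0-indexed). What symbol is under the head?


Tape: [1, 0, 1]
Positions: 0 1 2
Values:    1 0 1
Head at position 0
tape[0] = 1

1


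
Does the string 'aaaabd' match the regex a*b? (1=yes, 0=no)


Pattern: a*b
String: 'aaaabd'
Pattern requires: zero or more 'a's followed by exactly one 'b'
Found 4 leading 'a's
Remaining: 'bd'
Remaining is not 'b' -> no match
Result: 0

0


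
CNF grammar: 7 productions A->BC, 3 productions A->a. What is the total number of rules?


CNF allows two rule forms:
  A -> BC (binary): 7 rules
  A -> a (terminal): 3 rules
Total = 7 + 3 = 10

10


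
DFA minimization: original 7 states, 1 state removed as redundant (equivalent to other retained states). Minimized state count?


Original DFA: 7 states
Redundant states removed: 1
Minimized states = original - removed
= 7 - 1
= 6

6


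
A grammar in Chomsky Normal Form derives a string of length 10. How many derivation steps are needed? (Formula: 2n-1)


Chomsky Normal Form derivation:
String length n = 10
Each step either:
  - Splits a nonterminal into two (n-1 such steps)
  - Converts a nonterminal to terminal (n such steps)
Total = (n-1) + n = 2n - 1
= 2(10) - 1
= 20 - 1
= 19

19


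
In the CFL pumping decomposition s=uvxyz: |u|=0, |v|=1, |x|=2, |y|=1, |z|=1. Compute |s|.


|s| = |u| + |v| + |x| + |y| + |z|
= 0 + 1 + 2 + 1 + 1
= 1 + 2 + 2
= 3 + 2
= 5

5


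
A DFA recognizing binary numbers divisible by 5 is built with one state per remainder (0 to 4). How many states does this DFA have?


Divisibility by 5 is tracked via the remainder mod 5: 0, 1, ..., 4
The construction assigns one state to each remainder
Number of remainders = 5

5


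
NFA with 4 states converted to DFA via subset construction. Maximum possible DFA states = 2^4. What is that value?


NFA has 4 states
Subset construction: each DFA state = subset of NFA states
Maximum subsets = 2^4
2^4 = 16

16


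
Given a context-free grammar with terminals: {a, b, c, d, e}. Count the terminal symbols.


Terminal symbols: a, b, c, d, e
Counting each: a (#1), b (#2), c (#3), d (#4), e (#5)
Total = 5

5


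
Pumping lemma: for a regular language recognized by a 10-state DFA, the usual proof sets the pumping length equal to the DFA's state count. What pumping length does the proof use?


Pumping lemma for regular languages (standard proof):
Take p = |Q|, the number of DFA states.
Any string of length >= |Q| passes through |Q|+1 states while reading its first |Q| symbols,
so by pigeonhole some state repeats, giving the loop that can be pumped.
Here |Q| = 10
Therefore the proof uses p = 10

10


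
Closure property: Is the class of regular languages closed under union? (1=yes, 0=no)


Regular languages are closed under all standard operations:
- Union: Yes (product construction)
- Intersection: Yes (product construction)
- Complement: Yes (swap accept/reject)
- Concatenation: Yes (NFA construction)
Operation: union -> Closed

1


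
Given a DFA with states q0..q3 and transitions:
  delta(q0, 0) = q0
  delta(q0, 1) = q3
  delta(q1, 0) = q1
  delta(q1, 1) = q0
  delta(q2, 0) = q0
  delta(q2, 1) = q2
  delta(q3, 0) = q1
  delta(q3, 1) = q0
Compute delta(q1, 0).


Looking up transition function:
delta(q1, 0) in the table
Row: q1, Column: 0
Result: q1

q1


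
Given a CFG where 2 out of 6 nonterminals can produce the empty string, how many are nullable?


Nonterminals: {S, A, B, C, D, E}
A nonterminal is nullable if it can derive epsilon
Counting nullable nonterminals: 2
Total nullable = 2

2


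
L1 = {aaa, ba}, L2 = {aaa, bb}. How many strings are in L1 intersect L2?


L1 = {aaa, ba}
L2 = {aaa, bb}
Checking each string in L1 against L2:
  'aaa': in L2? Yes
  'ba': in L2? No
Intersection = {aaa}
|L1 ∩ L2| = 1

1


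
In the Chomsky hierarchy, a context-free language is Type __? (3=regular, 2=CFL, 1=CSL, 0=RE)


Chomsky hierarchy levels:
  Type 3: Regular (DFA/NFA/regex)
  Type 2: Context-free (PDA)
  Type 1: Context-sensitive
  Type 0: Recursively enumerable (TM)
'context-free' corresponds to Type 2

2


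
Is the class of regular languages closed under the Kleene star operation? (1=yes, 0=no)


Regular languages are closed under:
- Union (DFA product construction)
- Intersection (DFA product construction)
- Complement (swap accept/reject states)
- Concatenation (NFA construction)
- Kleene star (NFA construction)
Kleene star is in this list
Therefore: closed

1


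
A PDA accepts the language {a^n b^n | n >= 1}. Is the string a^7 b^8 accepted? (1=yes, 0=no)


Language requires equal numbers of a's and b's
PDA pushes for each 'a', pops for each 'b'
Number of a's = 7
Number of b's = 8
7 != 8 -> Reject

0


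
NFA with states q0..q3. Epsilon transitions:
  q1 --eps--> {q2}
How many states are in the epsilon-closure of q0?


Starting from q0
Initialize closure = {q0}
q0 has no outgoing epsilon transitions -> nothing to add
Final closure: {q0}
Size = 1

1


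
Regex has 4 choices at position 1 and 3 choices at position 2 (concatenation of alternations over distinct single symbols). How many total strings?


First group: 4 alternatives
Second group: 3 alternatives
Concatenation: each choice from group 1 pairs with each from group 2
Total = 4 x 3 = 12

12


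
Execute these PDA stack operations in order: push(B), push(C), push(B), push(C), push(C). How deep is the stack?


Tracing stack operations:
  push(B) -> stack = [B], depth=1
  push(C) -> stack = [B,C], depth=2
  push(B) -> stack = [B,C,B], depth=3
  push(C) -> stack = [B,C,B,C], depth=4
  push(C) -> stack = [B,C,B,C,C], depth=5
Final depth = 5

5


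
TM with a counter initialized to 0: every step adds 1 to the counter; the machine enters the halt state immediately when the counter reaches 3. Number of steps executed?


Counter starts at 0. Counting sequence:
  Step 1: counter = 1
  Step 2: counter = 2
  Step 3: counter = 3
Counter reached 3 -> halt
Total steps = 3

3


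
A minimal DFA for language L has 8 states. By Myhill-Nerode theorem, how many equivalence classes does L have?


Myhill-Nerode theorem:
Number of equivalence classes = number of states in minimal DFA
Minimal DFA states = 8
Therefore equivalence classes = 8

8


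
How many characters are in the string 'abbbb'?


String: 'abbbb'
Counting characters:
  'a' appears 1 time(s)
  'b' appears 4 time(s)
Total length = 1 + 4 = 5

5


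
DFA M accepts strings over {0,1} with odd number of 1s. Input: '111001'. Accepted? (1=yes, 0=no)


DFA has 2 states: q_even (start, accept=no) and q_odd
Processing string '111001' character by character:
  Position 0: read '1', 1-count=1 -> q_odd
  Position 1: read '1', 1-count=2 -> q_even
  Position 2: read '1', 1-count=3 -> q_odd
  Position 3: read '0', 1-count=3 -> q_odd (no change)
  Position 4: read '0', 1-count=3 -> q_odd (no change)
  Position 5: read '1', 1-count=4 -> q_even
Final state: q_even, total 1s = 4 (even); the DFA requires an odd count -> reject

0


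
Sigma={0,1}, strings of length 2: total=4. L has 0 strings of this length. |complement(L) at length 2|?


Alphabet: {0,1}
String length: 2
Total strings of length 2 = 2^2 = 4
Strings in L = 0
Complement = total - |L|
= 4 - 0
= 4

4


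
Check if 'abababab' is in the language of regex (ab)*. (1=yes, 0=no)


Pattern: (ab)*
String: 'abababab'
Pattern requires: zero or more repetitions of 'ab'
Pairs: ['ab', 'ab', 'ab', 'ab']
All pairs are 'ab'? Yes
Result: 1

1


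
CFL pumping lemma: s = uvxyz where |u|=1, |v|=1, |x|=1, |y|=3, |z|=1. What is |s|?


|s| = |u| + |v| + |x| + |y| + |z|
= 1 + 1 + 1 + 3 + 1
= 2 + 1 + 4
= 3 + 4
= 7

7


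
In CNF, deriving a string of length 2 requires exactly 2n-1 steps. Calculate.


Chomsky Normal Form derivation:
String length n = 2
Each step either:
  - Splits a nonterminal into two (n-1 such steps)
  - Converts a nonterminal to terminal (n such steps)
Total = (n-1) + n = 2n - 1
= 2(2) - 1
= 4 - 1
= 3

3


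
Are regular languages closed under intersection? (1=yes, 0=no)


Regular languages are closed under all standard operations:
- Union: Yes (product construction)
- Intersection: Yes (product construction)
- Complement: Yes (swap accept/reject)
- Concatenation: Yes (NFA construction)
Operation: intersection -> Closed

1


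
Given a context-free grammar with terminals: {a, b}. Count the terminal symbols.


Terminal symbols: a, b
Counting each: a (#1), b (#2)
Total = 2

2


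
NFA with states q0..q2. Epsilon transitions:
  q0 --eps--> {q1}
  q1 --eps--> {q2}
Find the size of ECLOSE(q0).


Starting from q0
Initialize closure = {q0}
Follow epsilon from q0 -> add q1
Follow epsilon from q1 -> add q2
Final closure: {q0, q1, q2}
Size = 3

3


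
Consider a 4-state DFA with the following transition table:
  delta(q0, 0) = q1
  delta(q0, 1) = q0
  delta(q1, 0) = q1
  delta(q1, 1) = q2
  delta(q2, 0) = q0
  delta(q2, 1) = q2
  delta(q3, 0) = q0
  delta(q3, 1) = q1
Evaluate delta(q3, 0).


Looking up transition function:
delta(q3, 0) in the table
Row: q3, Column: 0
Result: q0

q0


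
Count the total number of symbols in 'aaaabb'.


String: 'aaaabb'
Counting characters:
  'a' appears 4 time(s)
  'b' appears 2 time(s)
Total length = 4 + 2 = 6

6


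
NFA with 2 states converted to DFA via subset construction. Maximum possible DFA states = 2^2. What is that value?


NFA has 2 states
Subset construction: each DFA state = subset of NFA states
Maximum subsets = 2^2
2^2 = 4

4


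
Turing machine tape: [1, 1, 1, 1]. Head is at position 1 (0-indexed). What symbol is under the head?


Tape: [1, 1, 1, 1]
Positions: 0 1 2 3
Values:    1 1 1 1
Head at position 1
tape[1] = 1

1


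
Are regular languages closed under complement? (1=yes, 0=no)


Regular languages are closed under:
- Union (DFA product construction)
- Intersection (DFA product construction)
- Complement (swap accept/reject states)
- Concatenation (NFA construction)
- Kleene star (NFA construction)
complement is in this list
Therefore: closed

1


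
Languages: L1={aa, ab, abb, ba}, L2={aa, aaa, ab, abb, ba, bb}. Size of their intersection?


L1 = {aa, ab, abb, ba}
L2 = {aa, aaa, ab, abb, ba, bb}
Checking each string in L1 against L2:
  'aa': in L2? Yes
  'ab': in L2? Yes
  'abb': in L2? Yes
  'ba': in L2? Yes
Intersection = {aa, ab, abb, ba}
|L1 ∩ L2| = 4

4


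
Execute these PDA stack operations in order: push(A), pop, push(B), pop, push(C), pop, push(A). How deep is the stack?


Tracing stack operations:
  push(A) -> stack = [A], depth=1
  pop -> removed A, stack = [], depth=0
  push(B) -> stack = [B], depth=1
  pop -> removed B, stack = [], depth=0
  push(C) -> stack = [C], depth=1
  pop -> removed C, stack = [], depth=0
  push(A) -> stack = [A], depth=1
Final depth = 1

1


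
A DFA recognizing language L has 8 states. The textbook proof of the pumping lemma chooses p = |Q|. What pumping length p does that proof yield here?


Pumping lemma for regular languages (standard proof):
Take p = |Q|, the number of DFA states.
Any string of length >= |Q| passes through |Q|+1 states while reading its first |Q| symbols,
so by pigeonhole some state repeats, giving the loop that can be pumped.
Here |Q| = 8
Therefore the proof uses p = 8

8


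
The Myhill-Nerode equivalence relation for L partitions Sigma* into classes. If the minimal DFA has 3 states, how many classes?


Myhill-Nerode theorem:
Number of equivalence classes = number of states in minimal DFA
Minimal DFA states = 3
Therefore equivalence classes = 3

3


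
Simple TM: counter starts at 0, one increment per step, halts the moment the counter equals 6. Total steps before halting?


Counter starts at 0. Counting sequence:
  Step 1: counter = 1
  Step 2: counter = 2
  Step 3: counter = 3
  Step 4: counter = 4
  Step 5: counter = 5
  Step 6: counter = 6
Counter reached 6 -> halt
Total steps = 6

6


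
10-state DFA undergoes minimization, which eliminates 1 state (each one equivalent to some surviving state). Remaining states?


Original DFA: 10 states
Redundant states removed: 1
Minimized states = original - removed
= 10 - 1
= 9

9


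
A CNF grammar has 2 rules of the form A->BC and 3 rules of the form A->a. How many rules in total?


CNF allows two rule forms:
  A -> BC (binary): 2 rules
  A -> a (terminal): 3 rules
Total = 2 + 3 = 5

5


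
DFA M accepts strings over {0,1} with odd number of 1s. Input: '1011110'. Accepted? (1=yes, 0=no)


DFA has 2 states: q_even (start, accept=no) and q_odd
Processing string '1011110' character by character:
  Position 0: read '1', 1-count=1 -> q_odd
  Position 1: read '0', 1-count=1 -> q_odd (no change)
  Position 2: read '1', 1-count=2 -> q_even
  Position 3: read '1', 1-count=3 -> q_odd
  Position 4: read '1', 1-count=4 -> q_even
  Position 5: read '1', 1-count=5 -> q_odd
  Position 6: read '0', 1-count=5 -> q_odd (no change)
Final state: q_odd, total 1s = 5 (odd); the DFA requires an odd count -> accept

1


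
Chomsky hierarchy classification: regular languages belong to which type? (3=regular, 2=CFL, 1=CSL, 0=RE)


Chomsky hierarchy levels:
  Type 3: Regular (DFA/NFA/regex)
  Type 2: Context-free (PDA)
  Type 1: Context-sensitive
  Type 0: Recursively enumerable (TM)
'regular' corresponds to Type 3

3


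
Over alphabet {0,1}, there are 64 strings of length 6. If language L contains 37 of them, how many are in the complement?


Alphabet: {0,1}
String length: 6
Total strings of length 6 = 2^6 = 64
Strings in L = 37
Complement = total - |L|
= 64 - 37
= 27

27


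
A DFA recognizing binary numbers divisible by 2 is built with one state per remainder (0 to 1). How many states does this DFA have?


Divisibility by 2 is tracked via the remainder mod 2: 0, 1, ..., 1
The construction assigns one state to each remainder
Number of remainders = 2

2


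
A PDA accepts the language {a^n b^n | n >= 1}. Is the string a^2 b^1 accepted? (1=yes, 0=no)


Language requires equal numbers of a's and b's
PDA pushes for each 'a', pops for each 'b'
Number of a's = 2
Number of b's = 1
2 != 1 -> Reject

0


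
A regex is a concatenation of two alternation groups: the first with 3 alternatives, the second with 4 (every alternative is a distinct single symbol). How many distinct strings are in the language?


First group: 3 alternatives
Second group: 4 alternatives
Concatenation: each choice from group 1 pairs with each from group 2
Total = 3 x 4 = 12

12


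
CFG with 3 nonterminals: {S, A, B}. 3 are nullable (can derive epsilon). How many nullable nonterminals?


Nonterminals: {S, A, B}
A nonterminal is nullable if it can derive epsilon
Counting nullable nonterminals: 3
Total nullable = 3

3


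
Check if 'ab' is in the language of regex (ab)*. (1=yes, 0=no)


Pattern: (ab)*
String: 'ab'
Pattern requires: zero or more repetitions of 'ab'
Pairs: ['ab']
All pairs are 'ab'? Yes
Result: 1

1
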